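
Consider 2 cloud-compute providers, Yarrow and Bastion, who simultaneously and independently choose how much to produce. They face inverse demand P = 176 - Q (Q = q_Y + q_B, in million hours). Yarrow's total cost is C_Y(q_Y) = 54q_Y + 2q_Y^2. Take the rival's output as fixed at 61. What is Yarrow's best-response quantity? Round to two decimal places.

With the rival's output fixed at 61, Yarrow's profit is π_Y = (176 - 61 - q_Y)q_Y - (54q_Y + 2q_Y²) = (115 - q_Y)q_Y - (54q_Y + 2q_Y²).
∂π_Y/∂q_Y = 61 - 6q_Y = 0, so q_Y = 61/6.

10.17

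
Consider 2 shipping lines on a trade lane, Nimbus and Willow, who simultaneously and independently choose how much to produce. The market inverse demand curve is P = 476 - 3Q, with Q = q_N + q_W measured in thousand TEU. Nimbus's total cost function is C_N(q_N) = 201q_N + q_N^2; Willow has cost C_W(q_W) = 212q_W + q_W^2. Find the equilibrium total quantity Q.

49

Nimbus's profit: π_N = (476 - 3Q)q_N - (201q_N + q_N²). Setting ∂π_N/∂q_N = 0: 275 - 8q_N - 3(q_W) = 0.
Willow's first-order condition: 264 - 8q_W - 3(q_N) = 0.
Rearranging gives the reaction functions q_N = (275 - 3q_W)/8 and q_W = (264 - 3q_N)/8.
Solving the pair: q_N = 128/5, q_W = 117/5.
Total output Q = 128/5 + 117/5 = 49.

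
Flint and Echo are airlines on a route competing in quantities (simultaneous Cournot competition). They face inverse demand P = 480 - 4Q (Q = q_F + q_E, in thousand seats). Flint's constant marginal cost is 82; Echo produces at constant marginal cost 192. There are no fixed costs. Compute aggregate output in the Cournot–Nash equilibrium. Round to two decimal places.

57.17

Flint's profit: π_F = (480 - 4Q)q_F - (82q_F). Setting ∂π_F/∂q_F = 0: 398 - 8q_F - 4(q_E) = 0.
Echo's profit: π_E = (480 - 4Q)q_E - (192q_E). Setting ∂π_E/∂q_E = 0: 288 - 8q_E - 4(q_F) = 0.
Best responses: q_F = (398 - 4q_E)/8, q_E = (288 - 4q_F)/8.
Solving the pair: q_F = 127/3, q_E = 89/6.
Total output Q = 127/3 + 89/6 = 343/6.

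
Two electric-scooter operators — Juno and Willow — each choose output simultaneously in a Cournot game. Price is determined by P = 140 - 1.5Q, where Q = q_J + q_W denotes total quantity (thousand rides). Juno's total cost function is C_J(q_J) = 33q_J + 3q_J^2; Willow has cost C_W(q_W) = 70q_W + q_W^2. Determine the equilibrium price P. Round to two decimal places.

108.44

Juno's profit: π_J = (140 - 1.5Q)q_J - (33q_J + 3q_J²). Setting ∂π_J/∂q_J = 0: 107 - 9q_J - (3/2)(q_W) = 0.
Willow's first-order condition: 70 - 5q_W - (3/2)(q_J) = 0.
Rearranging gives the reaction functions q_J = (107 - (3/2)q_W)/9 and q_W = (70 - (3/2)q_J)/5.
Substituting one into the other gives q_J = 1720/171 and q_W = 626/57.
Total output Q = 21.0409, so price P = 140 - (3/2)·21.0409 = 108.4386.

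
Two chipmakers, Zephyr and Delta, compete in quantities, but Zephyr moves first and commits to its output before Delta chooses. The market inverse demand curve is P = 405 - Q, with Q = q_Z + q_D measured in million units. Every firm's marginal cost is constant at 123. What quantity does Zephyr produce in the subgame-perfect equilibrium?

The follower Delta best-responds to any q_Z: π_D = (405 - Q)q_D - 123q_D.
∂π_D/∂q_D = 282 - q_Z - 2q_D = 0 gives the reaction function q_D = (282 - q_Z)/2.
The leader anticipates this reaction. Substituting into P = 405 - Q gives P = 264 - (1/2)q_Z, so π_Z = (264 - (1/2)q_Z)q_Z - 123q_Z.
Leader FOC: 141 - q_Z = 0, so q_Z = 141.
Then q_D = (282 - 141)/2 = 141/2.

141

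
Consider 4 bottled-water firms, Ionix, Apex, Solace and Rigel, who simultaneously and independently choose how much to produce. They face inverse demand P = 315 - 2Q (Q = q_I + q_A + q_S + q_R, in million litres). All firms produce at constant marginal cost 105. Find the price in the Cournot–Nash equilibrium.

147

A representative firm's profit is π_i = q_i(315 - 2Q) - 105q_i.
Setting ∂π_i/∂q_i = 0 with rivals' quantities fixed: 210 - 4q_i - 2·Σ_{j≠i} q_j = 0.
With identical firms every q_j equals q_i, so Σ_{j≠i} q_j = 3q_i and 210 = 10q_i, giving q_i = 21.
Total output Q = 84, so price P = 315 - 2·84 = 147.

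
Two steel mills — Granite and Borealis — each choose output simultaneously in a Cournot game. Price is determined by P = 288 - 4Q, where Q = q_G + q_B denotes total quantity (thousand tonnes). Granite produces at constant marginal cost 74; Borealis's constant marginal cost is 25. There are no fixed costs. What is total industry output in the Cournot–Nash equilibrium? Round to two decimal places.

39.75

Granite's profit: π_G = (288 - 4Q)q_G - (74q_G). Setting ∂π_G/∂q_G = 0: 214 - 8q_G - 4(q_B) = 0.
Borealis's first-order condition: 263 - 8q_B - 4(q_G) = 0.
So q_G = (214 - 4q_B)/8 and q_B = (263 - 4q_G)/8.
Solving the pair: q_G = 55/4, q_B = 26.
Total output Q = 55/4 + 26 = 159/4.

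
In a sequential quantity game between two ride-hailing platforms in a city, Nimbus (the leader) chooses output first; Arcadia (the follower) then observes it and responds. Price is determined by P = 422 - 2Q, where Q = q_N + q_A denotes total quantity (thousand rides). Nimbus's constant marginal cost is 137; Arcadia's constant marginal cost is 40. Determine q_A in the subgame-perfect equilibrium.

The follower Arcadia best-responds to any q_N: π_A = (422 - 2Q)q_A - 40q_A.
Follower FOC: 382 - 2q_N - 4q_A = 0, so q_A(q_N) = (382 - 2q_N)/4.
Nimbus substitutes q_A(q_N) into its own profit: π_N = q_N(422 - 2q_N - (382 - 2q_N)/2) - 137q_N = (231 - q_N)q_N - 137q_N.
Leader FOC: 94 - 2q_N = 0, so q_N = 47.
Then q_A = (382 - 2·47)/4 = 72.

72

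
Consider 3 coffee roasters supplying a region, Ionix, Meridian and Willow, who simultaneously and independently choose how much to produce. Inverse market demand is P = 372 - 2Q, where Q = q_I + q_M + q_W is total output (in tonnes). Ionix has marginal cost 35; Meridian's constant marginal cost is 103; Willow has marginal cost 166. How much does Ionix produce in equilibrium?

67

Ionix's profit: π_I = (372 - 2Q)q_I - (35q_I). Setting ∂π_I/∂q_I = 0: 337 - 4q_I - 2(q_M + q_W) = 0.
Meridian's first-order condition: 269 - 4q_M - 2(q_I + q_W) = 0.
Willow's profit: π_W = (372 - 2Q)q_W - (166q_W). Setting ∂π_W/∂q_W = 0: 206 - 4q_W - 2(q_I + q_M) = 0.
Adding the 3 conditions: 812 − 4Q − 4Q = 0, i.e. Q = 203/2.
Back-substituting: q_I = (337 − 203)/2 = 67, q_M = (269 − 203)/2 = 33, q_W = (206 − 203)/2 = 3/2.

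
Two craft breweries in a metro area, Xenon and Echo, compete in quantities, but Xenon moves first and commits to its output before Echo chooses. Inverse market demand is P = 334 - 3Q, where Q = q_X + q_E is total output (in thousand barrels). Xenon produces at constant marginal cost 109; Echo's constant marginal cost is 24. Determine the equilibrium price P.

144

Solve by backward induction. Given q_X, the follower Echo maximises π_E = (334 - 3q_X - 3q_E)q_E - 24q_E.
Follower FOC: 310 - 3q_X - 6q_E = 0, so q_E(q_X) = (310 - 3q_X)/6.
The leader anticipates this reaction. Substituting into P = 334 - 3Q gives P = 179 - (3/2)q_X, so π_X = (179 - (3/2)q_X)q_X - 109q_X.
The leader's first-order condition 70 - 3q_X = 0 yields q_X = 70/3.
Then q_E = (310 - 3·(70/3))/6 = 40.
Total output Q = 190/3, so price P = 334 - 3·(190/3) = 144.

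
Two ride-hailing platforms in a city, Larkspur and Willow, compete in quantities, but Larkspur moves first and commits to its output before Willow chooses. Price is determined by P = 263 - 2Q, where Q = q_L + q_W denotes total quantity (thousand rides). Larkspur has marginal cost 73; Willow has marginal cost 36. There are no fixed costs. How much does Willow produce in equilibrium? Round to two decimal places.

37.63

The follower Willow best-responds to any q_L: π_W = (263 - 2Q)q_W - 36q_W.
Setting the follower's marginal profit to zero, 227 - 2q_L - 4q_W = 0, i.e. q_W = (227 - 2q_L)/4.
The leader anticipates this reaction. Substituting into P = 263 - 2Q gives P = 299/2 - q_L, so π_L = (299/2 - q_L)q_L - 73q_L.
The leader's first-order condition 153/2 - 2q_L = 0 yields q_L = 153/4.
Then q_W = (227 - 2·(153/4))/4 = 301/8.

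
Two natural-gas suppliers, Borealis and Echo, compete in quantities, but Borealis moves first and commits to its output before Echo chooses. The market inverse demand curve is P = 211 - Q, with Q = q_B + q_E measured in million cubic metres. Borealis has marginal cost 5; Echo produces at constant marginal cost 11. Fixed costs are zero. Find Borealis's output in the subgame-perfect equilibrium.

106

Solve by backward induction. Given q_B, the follower Echo maximises π_E = (211 - q_B - q_E)q_E - 11q_E.
∂π_E/∂q_E = 200 - q_B - 2q_E = 0 gives the reaction function q_E = (200 - q_B)/2.
The leader anticipates this reaction. Substituting into P = 211 - Q gives P = 111 - (1/2)q_B, so π_B = (111 - (1/2)q_B)q_B - 5q_B.
Maximising: ∂π_B/∂q_B = 106 - q_B = 0, giving q_B = 106.
Then q_E = (200 - 106)/2 = 47.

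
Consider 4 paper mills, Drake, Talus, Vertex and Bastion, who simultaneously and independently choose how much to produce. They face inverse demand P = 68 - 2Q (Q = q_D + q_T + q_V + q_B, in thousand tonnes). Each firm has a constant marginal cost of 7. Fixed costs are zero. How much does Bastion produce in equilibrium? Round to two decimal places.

A representative firm's profit is π_i = q_i(68 - 2Q) - 7q_i.
Setting ∂π_i/∂q_i = 0 with rivals' quantities fixed: 61 - 4q_i - 2·Σ_{j≠i} q_j = 0.
With identical firms every q_j equals q_i, so Σ_{j≠i} q_j = 3q_i and 61 = 10q_i, giving q_i = 61/10.

6.10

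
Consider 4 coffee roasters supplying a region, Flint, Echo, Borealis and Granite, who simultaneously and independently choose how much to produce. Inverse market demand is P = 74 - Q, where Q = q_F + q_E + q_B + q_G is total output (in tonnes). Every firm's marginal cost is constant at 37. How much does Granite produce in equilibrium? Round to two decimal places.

A representative firm's profit is π_i = q_i(74 - Q) - 37q_i.
Setting ∂π_i/∂q_i = 0 with rivals' quantities fixed: 37 - 2q_i - Σ_{j≠i} q_j = 0.
By symmetry each firm produces the same amount; substituting Σ_{j≠i} q_j = 3q_i yields q_i = 37/5.

7.40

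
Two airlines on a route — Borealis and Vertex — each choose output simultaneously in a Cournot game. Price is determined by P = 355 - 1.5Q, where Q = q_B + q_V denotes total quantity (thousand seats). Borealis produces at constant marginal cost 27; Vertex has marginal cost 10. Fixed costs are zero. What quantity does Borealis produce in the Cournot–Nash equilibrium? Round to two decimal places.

Borealis's profit: π_B = (355 - 1.5Q)q_B - (27q_B). Setting ∂π_B/∂q_B = 0: 328 - 3q_B - (3/2)(q_V) = 0.
Vertex's first-order condition: 345 - 3q_V - (3/2)(q_B) = 0.
Rearranging gives the reaction functions q_B = (328 - (3/2)q_V)/3 and q_V = (345 - (3/2)q_B)/3.
Substituting one into the other gives q_B = 622/9 and q_V = 724/9.

69.11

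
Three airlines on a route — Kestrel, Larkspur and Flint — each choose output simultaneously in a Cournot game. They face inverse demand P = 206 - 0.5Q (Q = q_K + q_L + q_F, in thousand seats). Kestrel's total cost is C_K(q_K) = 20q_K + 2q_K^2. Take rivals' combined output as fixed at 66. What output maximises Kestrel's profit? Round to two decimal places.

With rivals' combined output fixed at 66, Kestrel's profit is π_K = (206 - (1/2)·66 - (1/2)q_K)q_K - (20q_K + 2q_K²) = (173 - (1/2)q_K)q_K - (20q_K + 2q_K²).
∂π_K/∂q_K = 153 - 5q_K = 0, so q_K = 153/5.

30.60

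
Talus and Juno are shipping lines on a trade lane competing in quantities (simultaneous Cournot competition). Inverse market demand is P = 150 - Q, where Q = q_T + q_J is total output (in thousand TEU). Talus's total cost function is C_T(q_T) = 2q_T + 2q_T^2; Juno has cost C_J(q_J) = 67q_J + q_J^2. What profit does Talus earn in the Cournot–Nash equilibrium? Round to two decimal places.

1469.27

Talus's profit: π_T = (150 - Q)q_T - (2q_T + 2q_T²). Setting ∂π_T/∂q_T = 0: 148 - 6q_T - (q_J) = 0.
Juno's first-order condition: 83 - 4q_J - (q_T) = 0.
So q_T = (148 - q_J)/6 and q_J = (83 - q_T)/4.
Substituting one into the other gives q_T = 509/23 and q_J = 350/23.
Price P = 150 - 859/23 = 112.6522.
Talus's profit: 112.6522·(509/23) - 2·(509/23) - 2(509/23)² = 1469.2684.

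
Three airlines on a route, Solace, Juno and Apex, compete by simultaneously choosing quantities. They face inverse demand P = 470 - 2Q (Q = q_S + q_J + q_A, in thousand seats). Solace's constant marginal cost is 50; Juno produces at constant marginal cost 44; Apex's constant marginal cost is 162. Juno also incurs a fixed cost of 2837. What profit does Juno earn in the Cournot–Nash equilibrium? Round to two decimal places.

6616.13

Solace's profit: π_S = (470 - 2Q)q_S - (50q_S). Setting ∂π_S/∂q_S = 0: 420 - 4q_S - 2(q_J + q_A) = 0.
Juno's first-order condition: 426 - 4q_J - 2(q_S + q_A) = 0.
Apex's profit: π_A = (470 - 2Q)q_A - (162q_A). Setting ∂π_A/∂q_A = 0: 308 - 4q_A - 2(q_S + q_J) = 0.
Summing all 3 equations gives 1154 − 8Q = 0, hence Q = 577/4.
Back-substituting: q_S = (420 − 577/2)/2 = 263/4, q_J = (426 − 577/2)/2 = 275/4, q_A = (308 − 577/2)/2 = 39/4.
Price P = 470 - 2·(577/4) = 363/2.
Juno's profit: (363/2 - 44)·(275/4) - 2837 = 6616.1250.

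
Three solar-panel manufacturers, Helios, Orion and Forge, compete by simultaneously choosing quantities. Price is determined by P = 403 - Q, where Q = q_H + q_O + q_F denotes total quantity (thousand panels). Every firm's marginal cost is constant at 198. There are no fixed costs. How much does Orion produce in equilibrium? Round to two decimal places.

A representative firm's profit is π_i = q_i(403 - Q) - 198q_i.
Setting ∂π_i/∂q_i = 0 with rivals' quantities fixed: 205 - 2q_i - Σ_{j≠i} q_j = 0.
By symmetry each firm produces the same amount; substituting Σ_{j≠i} q_j = 2q_i yields q_i = 205/4.

51.25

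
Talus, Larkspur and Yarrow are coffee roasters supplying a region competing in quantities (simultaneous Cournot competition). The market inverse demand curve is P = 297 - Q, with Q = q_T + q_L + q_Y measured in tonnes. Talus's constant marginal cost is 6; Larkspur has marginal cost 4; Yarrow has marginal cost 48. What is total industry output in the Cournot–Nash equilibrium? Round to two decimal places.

Talus's profit: π_T = (297 - Q)q_T - (6q_T). Setting ∂π_T/∂q_T = 0: 291 - 2q_T - (q_L + q_Y) = 0.
Larkspur's profit: π_L = (297 - Q)q_L - (4q_L). Setting ∂π_L/∂q_L = 0: 293 - 2q_L - (q_T + q_Y) = 0.
Yarrow's first-order condition: 249 - 2q_Y - (q_T + q_L) = 0.
Summing all 3 equations gives 833 − 4Q = 0, hence Q = 833/4.
Back-substituting: q_T = (291 − 833/4) = 331/4, q_L = (293 − 833/4) = 339/4, q_Y = (249 − 833/4) = 163/4.
Total output Q = 331/4 + 339/4 + 163/4 = 833/4.

208.25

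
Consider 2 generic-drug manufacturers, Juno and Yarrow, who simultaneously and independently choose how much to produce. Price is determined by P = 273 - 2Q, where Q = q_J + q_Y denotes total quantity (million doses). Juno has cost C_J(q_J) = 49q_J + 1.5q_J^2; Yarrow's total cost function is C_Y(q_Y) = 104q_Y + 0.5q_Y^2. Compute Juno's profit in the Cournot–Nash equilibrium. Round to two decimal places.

2227.19

Juno's profit: π_J = (273 - 2Q)q_J - (49q_J + (3/2)q_J²). Setting ∂π_J/∂q_J = 0: 224 - 7q_J - 2(q_Y) = 0.
Yarrow's first-order condition: 169 - 5q_Y - 2(q_J) = 0.
Rearranging gives the reaction functions q_J = (224 - 2q_Y)/7 and q_Y = (169 - 2q_J)/5.
Substituting one into the other gives q_J = 782/31 and q_Y = 735/31.
Price P = 273 - 2·(1517/31) = 175.1290.
Juno's profit: 175.1290·(782/31) - 49·(782/31) - (3/2)(782/31)² = 2227.1946.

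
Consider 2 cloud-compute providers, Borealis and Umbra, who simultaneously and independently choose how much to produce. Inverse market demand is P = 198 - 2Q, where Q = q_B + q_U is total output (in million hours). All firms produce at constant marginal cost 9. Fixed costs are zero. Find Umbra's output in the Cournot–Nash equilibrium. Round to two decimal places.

31.50

Each firm earns π_i = (198 - 2Q)q_i - 9q_i.
Setting ∂π_i/∂q_i = 0 with rivals' quantities fixed: 189 - 4q_i - 2q_j = 0.
With identical firms every q_j equals q_i, so q_j = q_i and 189 = 6q_i, giving q_i = 63/2.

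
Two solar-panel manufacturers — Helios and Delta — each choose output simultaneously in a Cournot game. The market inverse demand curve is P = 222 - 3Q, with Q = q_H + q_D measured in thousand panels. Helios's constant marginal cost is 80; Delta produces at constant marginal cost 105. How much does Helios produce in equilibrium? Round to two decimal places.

Helios's profit: π_H = (222 - 3Q)q_H - (80q_H). Setting ∂π_H/∂q_H = 0: 142 - 6q_H - 3(q_D) = 0.
Delta's profit: π_D = (222 - 3Q)q_D - (105q_D). Setting ∂π_D/∂q_D = 0: 117 - 6q_D - 3(q_H) = 0.
Best responses: q_H = (142 - 3q_D)/6, q_D = (117 - 3q_H)/6.
Substituting one into the other gives q_H = 167/9 and q_D = 92/9.

18.56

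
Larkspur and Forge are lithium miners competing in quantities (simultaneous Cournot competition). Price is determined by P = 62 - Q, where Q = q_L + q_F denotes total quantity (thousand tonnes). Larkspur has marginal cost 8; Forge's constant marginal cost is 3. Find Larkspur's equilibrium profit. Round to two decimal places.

Larkspur's profit: π_L = (62 - Q)q_L - (8q_L). Setting ∂π_L/∂q_L = 0: 54 - 2q_L - (q_F) = 0.
Forge's profit: π_F = (62 - Q)q_F - (3q_F). Setting ∂π_F/∂q_F = 0: 59 - 2q_F - (q_L) = 0.
Best responses: q_L = (54 - q_F)/2, q_F = (59 - q_L)/2.
Solving the pair: q_L = 49/3, q_F = 64/3.
Price P = 62 - 113/3 = 73/3.
Larkspur's profit: (73/3 - 8)·(49/3) = 266.7778.

266.78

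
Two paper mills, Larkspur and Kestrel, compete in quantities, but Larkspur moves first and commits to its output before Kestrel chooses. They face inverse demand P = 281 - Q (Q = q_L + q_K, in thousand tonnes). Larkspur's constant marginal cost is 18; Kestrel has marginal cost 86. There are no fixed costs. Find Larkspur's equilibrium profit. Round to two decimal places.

Solve by backward induction. Given q_L, the follower Kestrel maximises π_K = (281 - q_L - q_K)q_K - 86q_K.
Setting the follower's marginal profit to zero, 195 - q_L - 2q_K = 0, i.e. q_K = (195 - q_L)/2.
Larkspur substitutes q_K(q_L) into its own profit: π_L = q_L(281 - q_L - (195 - q_L)/2) - 18q_L = (367/2 - (1/2)q_L)q_L - 18q_L.
The leader's first-order condition 331/2 - q_L = 0 yields q_L = 331/2.
Then q_K = (195 - 331/2)/2 = 59/4.
Price P = 281 - 721/4 = 403/4.
Larkspur's profit: (403/4 - 18)·(331/2) = 13695.1250.

13695.13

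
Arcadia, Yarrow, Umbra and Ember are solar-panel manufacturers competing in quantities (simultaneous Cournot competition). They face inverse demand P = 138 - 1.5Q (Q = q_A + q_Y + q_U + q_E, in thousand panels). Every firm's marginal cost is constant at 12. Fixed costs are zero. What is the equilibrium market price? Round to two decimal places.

37.20

Each firm earns π_i = (138 - 1.5Q)q_i - 12q_i.
First-order condition (treating rivals' output as given): 126 - 3q_i - (3/2)·Σ_{j≠i} q_j = 0.
By symmetry each firm produces the same amount; substituting Σ_{j≠i} q_j = 3q_i yields q_i = 126/(15/2) = 84/5.
Total output Q = 336/5, so price P = 138 - (3/2)·(336/5) = 186/5.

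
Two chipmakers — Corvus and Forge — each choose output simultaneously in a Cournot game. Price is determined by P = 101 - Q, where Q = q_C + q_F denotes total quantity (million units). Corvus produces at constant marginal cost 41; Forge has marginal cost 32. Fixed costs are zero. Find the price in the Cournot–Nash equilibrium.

Corvus's profit: π_C = (101 - Q)q_C - (41q_C). Setting ∂π_C/∂q_C = 0: 60 - 2q_C - (q_F) = 0.
Forge's first-order condition: 69 - 2q_F - (q_C) = 0.
Best responses: q_C = (60 - q_F)/2, q_F = (69 - q_C)/2.
Solving the pair: q_C = 17, q_F = 26.
Total output Q = 43, so price P = 101 - 43 = 58.

58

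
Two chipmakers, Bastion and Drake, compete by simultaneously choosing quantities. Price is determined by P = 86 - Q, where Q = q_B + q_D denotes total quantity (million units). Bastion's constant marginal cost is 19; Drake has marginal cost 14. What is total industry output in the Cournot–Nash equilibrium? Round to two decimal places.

46.33

Bastion's profit: π_B = (86 - Q)q_B - (19q_B). Setting ∂π_B/∂q_B = 0: 67 - 2q_B - (q_D) = 0.
Drake's first-order condition: 72 - 2q_D - (q_B) = 0.
Best responses: q_B = (67 - q_D)/2, q_D = (72 - q_B)/2.
Substituting one into the other gives q_B = 62/3 and q_D = 77/3.
Total output Q = 62/3 + 77/3 = 139/3.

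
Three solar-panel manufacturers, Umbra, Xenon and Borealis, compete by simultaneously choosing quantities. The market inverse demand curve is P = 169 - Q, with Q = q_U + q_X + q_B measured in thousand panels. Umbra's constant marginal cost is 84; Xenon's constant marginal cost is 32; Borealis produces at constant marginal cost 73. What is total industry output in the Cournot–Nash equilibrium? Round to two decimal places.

79.50

Umbra's profit: π_U = (169 - Q)q_U - (84q_U). Setting ∂π_U/∂q_U = 0: 85 - 2q_U - (q_X + q_B) = 0.
Xenon's profit: π_X = (169 - Q)q_X - (32q_X). Setting ∂π_X/∂q_X = 0: 137 - 2q_X - (q_U + q_B) = 0.
Borealis's profit: π_B = (169 - Q)q_B - (73q_B). Setting ∂π_B/∂q_B = 0: 96 - 2q_B - (q_U + q_X) = 0.
Adding the 3 first-order conditions: 318 − 4Q = 0, so Q = 159/2.
Back-substituting: q_U = (85 − 159/2) = 11/2, q_X = (137 − 159/2) = 115/2, q_B = (96 − 159/2) = 33/2.
Total output Q = 11/2 + 115/2 + 33/2 = 159/2.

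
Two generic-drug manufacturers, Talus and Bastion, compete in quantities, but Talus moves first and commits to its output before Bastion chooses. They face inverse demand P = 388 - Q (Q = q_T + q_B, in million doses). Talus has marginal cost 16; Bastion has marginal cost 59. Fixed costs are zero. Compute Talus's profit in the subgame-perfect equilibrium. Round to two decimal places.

The follower Bastion best-responds to any q_T: π_B = (388 - Q)q_B - 59q_B.
Follower FOC: 329 - q_T - 2q_B = 0, so q_B(q_T) = (329 - q_T)/2.
The leader anticipates this reaction. Substituting into P = 388 - Q gives P = 447/2 - (1/2)q_T, so π_T = (447/2 - (1/2)q_T)q_T - 16q_T.
Maximising: ∂π_T/∂q_T = 415/2 - q_T = 0, giving q_T = 415/2.
Then q_B = (329 - 415/2)/2 = 243/4.
Price P = 388 - 1073/4 = 479/4.
Talus's profit: (479/4 - 16)·(415/2) = 21528.1250.

21528.13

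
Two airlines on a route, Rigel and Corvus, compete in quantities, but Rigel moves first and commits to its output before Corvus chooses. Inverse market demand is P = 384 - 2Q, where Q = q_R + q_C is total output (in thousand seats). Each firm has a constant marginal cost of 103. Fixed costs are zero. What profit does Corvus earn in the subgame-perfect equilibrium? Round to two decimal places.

2467.53

Solve by backward induction. Given q_R, the follower Corvus maximises π_C = (384 - 2q_R - 2q_C)q_C - 103q_C.
Follower FOC: 281 - 2q_R - 4q_C = 0, so q_C(q_R) = (281 - 2q_R)/4.
Rigel substitutes q_C(q_R) into its own profit: π_R = q_R(384 - 2q_R - (281 - 2q_R)/2) - 103q_R = (487/2 - q_R)q_R - 103q_R.
The leader's first-order condition 281/2 - 2q_R = 0 yields q_R = 281/4.
Then q_C = (281 - 2·(281/4))/4 = 281/8.
Price P = 384 - 2·(843/8) = 693/4.
Corvus's profit: (693/4 - 103)·(281/8) = 2467.5313.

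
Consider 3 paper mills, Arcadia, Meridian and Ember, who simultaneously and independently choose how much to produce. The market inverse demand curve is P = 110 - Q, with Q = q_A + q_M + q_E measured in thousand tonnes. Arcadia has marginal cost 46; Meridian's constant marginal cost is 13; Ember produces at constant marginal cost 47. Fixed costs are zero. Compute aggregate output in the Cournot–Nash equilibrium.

Arcadia's profit: π_A = (110 - Q)q_A - (46q_A). Setting ∂π_A/∂q_A = 0: 64 - 2q_A - (q_M + q_E) = 0.
Meridian's profit: π_M = (110 - Q)q_M - (13q_M). Setting ∂π_M/∂q_M = 0: 97 - 2q_M - (q_A + q_E) = 0.
Ember's profit: π_E = (110 - Q)q_E - (47q_E). Setting ∂π_E/∂q_E = 0: 63 - 2q_E - (q_A + q_M) = 0.
Adding the 3 conditions: 224 − 2Q − 2Q = 0, i.e. Q = 56.
Back-substituting: q_A = (64 − 56) = 8, q_M = (97 − 56) = 41, q_E = (63 − 56) = 7.
Total output Q = 8 + 41 + 7 = 56.

56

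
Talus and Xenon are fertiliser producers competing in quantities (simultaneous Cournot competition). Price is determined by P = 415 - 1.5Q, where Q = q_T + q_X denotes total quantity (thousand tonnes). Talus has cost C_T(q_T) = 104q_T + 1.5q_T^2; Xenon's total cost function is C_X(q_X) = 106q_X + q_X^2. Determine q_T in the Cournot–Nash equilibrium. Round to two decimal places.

39.33

Talus's profit: π_T = (415 - 1.5Q)q_T - (104q_T + (3/2)q_T²). Setting ∂π_T/∂q_T = 0: 311 - 6q_T - (3/2)(q_X) = 0.
Xenon's profit: π_X = (415 - 1.5Q)q_X - (106q_X + q_X²). Setting ∂π_X/∂q_X = 0: 309 - 5q_X - (3/2)(q_T) = 0.
Best responses: q_T = (311 - (3/2)q_X)/6, q_X = (309 - (3/2)q_T)/5.
Solving the pair: q_T = 118/3, q_X = 50.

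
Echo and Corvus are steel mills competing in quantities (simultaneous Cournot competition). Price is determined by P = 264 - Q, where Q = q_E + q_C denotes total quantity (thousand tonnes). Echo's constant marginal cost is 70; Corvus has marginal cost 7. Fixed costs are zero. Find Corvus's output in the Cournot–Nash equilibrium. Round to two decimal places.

Echo's profit: π_E = (264 - Q)q_E - (70q_E). Setting ∂π_E/∂q_E = 0: 194 - 2q_E - (q_C) = 0.
Corvus's profit: π_C = (264 - Q)q_C - (7q_C). Setting ∂π_C/∂q_C = 0: 257 - 2q_C - (q_E) = 0.
Best responses: q_E = (194 - q_C)/2, q_C = (257 - q_E)/2.
Solving the pair: q_E = 131/3, q_C = 320/3.

106.67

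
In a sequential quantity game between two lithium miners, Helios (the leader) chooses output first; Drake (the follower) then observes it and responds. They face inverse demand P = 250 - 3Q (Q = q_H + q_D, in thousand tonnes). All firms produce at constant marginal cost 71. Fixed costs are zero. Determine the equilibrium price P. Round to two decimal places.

115.75

The follower Drake best-responds to any q_H: π_D = (250 - 3Q)q_D - 71q_D.
Follower FOC: 179 - 3q_H - 6q_D = 0, so q_D(q_H) = (179 - 3q_H)/6.
Helios substitutes q_D(q_H) into its own profit: π_H = q_H(250 - 3q_H - (179 - 3q_H)/2) - 71q_H = (321/2 - (3/2)q_H)q_H - 71q_H.
The leader's first-order condition 179/2 - 3q_H = 0 yields q_H = 179/6.
Then q_D = (179 - 3·(179/6))/6 = 179/12.
Total output Q = 179/4, so price P = 250 - 3·(179/4) = 463/4.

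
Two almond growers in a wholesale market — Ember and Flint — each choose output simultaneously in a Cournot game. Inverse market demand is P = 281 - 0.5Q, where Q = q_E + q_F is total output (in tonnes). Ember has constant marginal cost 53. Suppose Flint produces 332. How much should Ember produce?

62

With the rival's output fixed at 332, Ember's profit is π_E = (281 - (1/2)·332 - (1/2)q_E)q_E - (53q_E) = (115 - (1/2)q_E)q_E - (53q_E).
∂π_E/∂q_E = 62 - q_E = 0, so q_E = 62.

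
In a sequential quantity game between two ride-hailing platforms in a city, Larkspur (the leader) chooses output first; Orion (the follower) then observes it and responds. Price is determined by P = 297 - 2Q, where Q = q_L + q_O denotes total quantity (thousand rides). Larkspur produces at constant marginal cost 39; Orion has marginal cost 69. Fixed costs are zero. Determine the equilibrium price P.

111

The follower Orion best-responds to any q_L: π_O = (297 - 2Q)q_O - 69q_O.
Setting the follower's marginal profit to zero, 228 - 2q_L - 4q_O = 0, i.e. q_O = (228 - 2q_L)/4.
Larkspur substitutes q_O(q_L) into its own profit: π_L = q_L(297 - 2q_L - (228 - 2q_L)/2) - 39q_L = (183 - q_L)q_L - 39q_L.
Maximising: ∂π_L/∂q_L = 144 - 2q_L = 0, giving q_L = 72.
Then q_O = (228 - 2·72)/4 = 21.
Total output Q = 93, so price P = 297 - 2·93 = 111.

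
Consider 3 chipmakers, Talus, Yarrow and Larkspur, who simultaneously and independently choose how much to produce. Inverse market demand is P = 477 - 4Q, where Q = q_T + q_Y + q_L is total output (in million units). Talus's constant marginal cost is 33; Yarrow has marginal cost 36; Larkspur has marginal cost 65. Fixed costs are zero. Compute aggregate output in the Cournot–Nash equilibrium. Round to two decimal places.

Talus's profit: π_T = (477 - 4Q)q_T - (33q_T). Setting ∂π_T/∂q_T = 0: 444 - 8q_T - 4(q_Y + q_L) = 0.
Yarrow's profit: π_Y = (477 - 4Q)q_Y - (36q_Y). Setting ∂π_Y/∂q_Y = 0: 441 - 8q_Y - 4(q_T + q_L) = 0.
Larkspur's first-order condition: 412 - 8q_L - 4(q_T + q_Y) = 0.
Adding the 3 first-order conditions: 1297 − 16Q = 0, so Q = 1297/16.
Back-substituting: q_T = (444 − 1297/4)/4 = 479/16, q_Y = (441 − 1297/4)/4 = 467/16, q_L = (412 − 1297/4)/4 = 351/16.
Total output Q = 479/16 + 467/16 + 351/16 = 1297/16.

81.06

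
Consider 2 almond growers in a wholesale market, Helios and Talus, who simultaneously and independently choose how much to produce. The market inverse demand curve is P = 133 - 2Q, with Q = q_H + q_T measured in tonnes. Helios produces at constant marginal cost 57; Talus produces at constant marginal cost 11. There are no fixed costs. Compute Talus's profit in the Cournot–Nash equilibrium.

Helios's profit: π_H = (133 - 2Q)q_H - (57q_H). Setting ∂π_H/∂q_H = 0: 76 - 4q_H - 2(q_T) = 0.
Talus's profit: π_T = (133 - 2Q)q_T - (11q_T). Setting ∂π_T/∂q_T = 0: 122 - 4q_T - 2(q_H) = 0.
Best responses: q_H = (76 - 2q_T)/4, q_T = (122 - 2q_H)/4.
Solving the pair: q_H = 5, q_T = 28.
Price P = 133 - 2·33 = 67.
Talus's profit: (67 - 11)·28 = 1568.

1568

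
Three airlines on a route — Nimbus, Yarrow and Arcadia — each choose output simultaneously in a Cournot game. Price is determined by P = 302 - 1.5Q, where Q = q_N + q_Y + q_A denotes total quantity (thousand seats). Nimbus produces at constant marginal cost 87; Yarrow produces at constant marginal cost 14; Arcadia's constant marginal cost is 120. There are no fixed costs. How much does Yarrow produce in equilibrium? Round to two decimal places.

Nimbus's profit: π_N = (302 - 1.5Q)q_N - (87q_N). Setting ∂π_N/∂q_N = 0: 215 - 3q_N - (3/2)(q_Y + q_A) = 0.
Yarrow's profit: π_Y = (302 - 1.5Q)q_Y - (14q_Y). Setting ∂π_Y/∂q_Y = 0: 288 - 3q_Y - (3/2)(q_N + q_A) = 0.
Arcadia's first-order condition: 182 - 3q_A - (3/2)(q_N + q_Y) = 0.
Adding the 3 conditions: 685 − 3Q − 3Q = 0, i.e. Q = 685/6.
Back-substituting: q_N = (215 − 685/4)/(3/2) = 175/6, q_Y = (288 − 685/4)/(3/2) = 467/6, q_A = (182 − 685/4)/(3/2) = 43/6.

77.83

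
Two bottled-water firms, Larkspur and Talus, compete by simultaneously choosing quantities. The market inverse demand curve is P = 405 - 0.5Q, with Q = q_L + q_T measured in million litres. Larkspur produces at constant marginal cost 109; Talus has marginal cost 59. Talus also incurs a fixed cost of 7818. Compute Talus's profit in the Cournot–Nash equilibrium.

Larkspur's profit: π_L = (405 - 0.5Q)q_L - (109q_L). Setting ∂π_L/∂q_L = 0: 296 - q_L - (1/2)(q_T) = 0.
Talus's profit: π_T = (405 - 0.5Q)q_T - (59q_T). Setting ∂π_T/∂q_T = 0: 346 - q_T - (1/2)(q_L) = 0.
Best responses: q_L = (296 - (1/2)q_T), q_T = (346 - (1/2)q_L).
Solving the pair: q_L = 164, q_T = 264.
Price P = 405 - (1/2)·428 = 191.
Talus's profit: (191 - 59)·264 - 7818 = 27030.

27030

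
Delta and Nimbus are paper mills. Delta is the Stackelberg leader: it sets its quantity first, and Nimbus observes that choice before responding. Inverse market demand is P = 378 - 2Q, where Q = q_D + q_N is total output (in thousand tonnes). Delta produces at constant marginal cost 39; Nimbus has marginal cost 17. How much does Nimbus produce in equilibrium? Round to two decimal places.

Solve by backward induction. Given q_D, the follower Nimbus maximises π_N = (378 - 2q_D - 2q_N)q_N - 17q_N.
Setting the follower's marginal profit to zero, 361 - 2q_D - 4q_N = 0, i.e. q_N = (361 - 2q_D)/4.
The leader anticipates this reaction. Substituting into P = 378 - 2Q gives P = 395/2 - q_D, so π_D = (395/2 - q_D)q_D - 39q_D.
Leader FOC: 317/2 - 2q_D = 0, so q_D = 317/4.
Then q_N = (361 - 2·(317/4))/4 = 405/8.

50.63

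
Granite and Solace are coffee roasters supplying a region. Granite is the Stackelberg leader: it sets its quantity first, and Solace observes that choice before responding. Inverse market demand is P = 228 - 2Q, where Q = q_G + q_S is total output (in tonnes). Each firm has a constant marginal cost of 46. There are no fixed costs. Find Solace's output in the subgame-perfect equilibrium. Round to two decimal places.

22.75

Solve by backward induction. Given q_G, the follower Solace maximises π_S = (228 - 2q_G - 2q_S)q_S - 46q_S.
∂π_S/∂q_S = 182 - 2q_G - 4q_S = 0 gives the reaction function q_S = (182 - 2q_G)/4.
The leader anticipates this reaction. Substituting into P = 228 - 2Q gives P = 137 - q_G, so π_G = (137 - q_G)q_G - 46q_G.
Maximising: ∂π_G/∂q_G = 91 - 2q_G = 0, giving q_G = 91/2.
Then q_S = (182 - 2·(91/2))/4 = 91/4.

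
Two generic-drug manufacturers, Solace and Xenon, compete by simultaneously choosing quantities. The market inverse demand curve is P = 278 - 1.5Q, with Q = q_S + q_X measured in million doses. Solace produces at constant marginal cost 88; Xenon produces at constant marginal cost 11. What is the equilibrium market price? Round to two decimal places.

125.67

Solace's profit: π_S = (278 - 1.5Q)q_S - (88q_S). Setting ∂π_S/∂q_S = 0: 190 - 3q_S - (3/2)(q_X) = 0.
Xenon's first-order condition: 267 - 3q_X - (3/2)(q_S) = 0.
So q_S = (190 - (3/2)q_X)/3 and q_X = (267 - (3/2)q_S)/3.
Solving the pair: q_S = 226/9, q_X = 688/9.
Total output Q = 914/9, so price P = 278 - (3/2)·(914/9) = 377/3.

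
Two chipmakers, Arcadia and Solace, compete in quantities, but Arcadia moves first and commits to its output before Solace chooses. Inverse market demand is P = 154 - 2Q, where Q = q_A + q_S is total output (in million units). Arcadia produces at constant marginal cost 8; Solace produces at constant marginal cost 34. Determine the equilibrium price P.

51

The follower Solace best-responds to any q_A: π_S = (154 - 2Q)q_S - 34q_S.
Follower FOC: 120 - 2q_A - 4q_S = 0, so q_S(q_A) = (120 - 2q_A)/4.
The leader anticipates this reaction. Substituting into P = 154 - 2Q gives P = 94 - q_A, so π_A = (94 - q_A)q_A - 8q_A.
The leader's first-order condition 86 - 2q_A = 0 yields q_A = 43.
Then q_S = (120 - 2·43)/4 = 17/2.
Total output Q = 103/2, so price P = 154 - 2·(103/2) = 51.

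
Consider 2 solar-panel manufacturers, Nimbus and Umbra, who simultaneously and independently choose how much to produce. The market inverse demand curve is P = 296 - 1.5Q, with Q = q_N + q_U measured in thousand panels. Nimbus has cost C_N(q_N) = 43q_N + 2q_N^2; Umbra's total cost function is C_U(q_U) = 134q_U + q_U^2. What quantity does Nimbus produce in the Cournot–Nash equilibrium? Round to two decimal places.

Nimbus's profit: π_N = (296 - 1.5Q)q_N - (43q_N + 2q_N²). Setting ∂π_N/∂q_N = 0: 253 - 7q_N - (3/2)(q_U) = 0.
Umbra's first-order condition: 162 - 5q_U - (3/2)(q_N) = 0.
So q_N = (253 - (3/2)q_U)/7 and q_U = (162 - (3/2)q_N)/5.
Substituting one into the other gives q_N = 31.2061 and q_U = 23.0382.

31.21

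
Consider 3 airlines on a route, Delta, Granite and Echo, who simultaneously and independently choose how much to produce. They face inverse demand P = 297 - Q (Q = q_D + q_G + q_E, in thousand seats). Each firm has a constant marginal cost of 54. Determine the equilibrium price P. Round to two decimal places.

A representative firm's profit is π_i = q_i(297 - Q) - 54q_i.
Setting ∂π_i/∂q_i = 0 with rivals' quantities fixed: 243 - 2q_i - Σ_{j≠i} q_j = 0.
With identical firms every q_j equals q_i, so Σ_{j≠i} q_j = 2q_i and 243 = 4q_i, giving q_i = 243/4.
Total output Q = 729/4, so price P = 297 - 729/4 = 459/4.

114.75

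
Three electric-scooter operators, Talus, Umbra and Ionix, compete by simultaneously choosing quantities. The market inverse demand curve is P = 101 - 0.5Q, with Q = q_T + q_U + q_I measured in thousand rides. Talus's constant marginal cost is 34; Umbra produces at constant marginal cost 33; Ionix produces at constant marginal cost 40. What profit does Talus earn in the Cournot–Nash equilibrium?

648

Talus's profit: π_T = (101 - 0.5Q)q_T - (34q_T). Setting ∂π_T/∂q_T = 0: 67 - q_T - (1/2)(q_U + q_I) = 0.
Umbra's first-order condition: 68 - q_U - (1/2)(q_T + q_I) = 0.
Ionix's profit: π_I = (101 - 0.5Q)q_I - (40q_I). Setting ∂π_I/∂q_I = 0: 61 - q_I - (1/2)(q_T + q_U) = 0.
Adding the 3 first-order conditions: 196 − 2Q = 0, so Q = 98.
Back-substituting: q_T = (67 − 49)/(1/2) = 36, q_U = (68 − 49)/(1/2) = 38, q_I = (61 − 49)/(1/2) = 24.
Price P = 101 - (1/2)·98 = 52.
Talus's profit: (52 - 34)·36 = 648.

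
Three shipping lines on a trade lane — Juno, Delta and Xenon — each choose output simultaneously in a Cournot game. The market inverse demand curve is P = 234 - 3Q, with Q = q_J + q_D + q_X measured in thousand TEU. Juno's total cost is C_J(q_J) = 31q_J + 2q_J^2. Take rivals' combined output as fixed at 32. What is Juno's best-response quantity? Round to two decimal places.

With rivals' combined output fixed at 32, Juno's profit is π_J = (234 - 3·32 - 3q_J)q_J - (31q_J + 2q_J²) = (138 - 3q_J)q_J - (31q_J + 2q_J²).
∂π_J/∂q_J = 107 - 10q_J = 0, so q_J = 107/10.

10.70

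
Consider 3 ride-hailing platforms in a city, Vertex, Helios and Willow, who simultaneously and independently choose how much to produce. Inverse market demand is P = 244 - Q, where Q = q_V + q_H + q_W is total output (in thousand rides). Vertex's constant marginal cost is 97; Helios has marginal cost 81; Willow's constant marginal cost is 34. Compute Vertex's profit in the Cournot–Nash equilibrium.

289

Vertex's profit: π_V = (244 - Q)q_V - (97q_V). Setting ∂π_V/∂q_V = 0: 147 - 2q_V - (q_H + q_W) = 0.
Helios's profit: π_H = (244 - Q)q_H - (81q_H). Setting ∂π_H/∂q_H = 0: 163 - 2q_H - (q_V + q_W) = 0.
Willow's profit: π_W = (244 - Q)q_W - (34q_W). Setting ∂π_W/∂q_W = 0: 210 - 2q_W - (q_V + q_H) = 0.
Summing all 3 equations gives 520 − 4Q = 0, hence Q = 130.
Back-substituting: q_V = (147 − 130) = 17, q_H = (163 − 130) = 33, q_W = (210 − 130) = 80.
Price P = 244 - 130 = 114.
Vertex's profit: (114 - 97)·17 = 289.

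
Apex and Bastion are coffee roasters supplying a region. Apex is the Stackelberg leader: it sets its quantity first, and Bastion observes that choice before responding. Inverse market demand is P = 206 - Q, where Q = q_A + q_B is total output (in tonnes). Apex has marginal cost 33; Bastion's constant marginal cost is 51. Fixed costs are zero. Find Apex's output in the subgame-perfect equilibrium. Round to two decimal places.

The follower Bastion best-responds to any q_A: π_B = (206 - Q)q_B - 51q_B.
∂π_B/∂q_B = 155 - q_A - 2q_B = 0 gives the reaction function q_B = (155 - q_A)/2.
The leader anticipates this reaction. Substituting into P = 206 - Q gives P = 257/2 - (1/2)q_A, so π_A = (257/2 - (1/2)q_A)q_A - 33q_A.
The leader's first-order condition 191/2 - q_A = 0 yields q_A = 191/2.
Then q_B = (155 - 191/2)/2 = 119/4.

95.50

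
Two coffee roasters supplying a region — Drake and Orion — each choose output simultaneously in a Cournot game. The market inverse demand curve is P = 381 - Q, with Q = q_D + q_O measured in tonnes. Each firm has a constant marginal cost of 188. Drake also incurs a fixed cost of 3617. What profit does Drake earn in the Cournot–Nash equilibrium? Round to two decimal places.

521.78

Each firm earns π_i = (381 - Q)q_i - 188q_i.
Setting ∂π_i/∂q_i = 0 with rivals' quantities fixed: 193 - 2q_i - q_j = 0.
By symmetry each firm produces the same amount; substituting q_j = q_i yields q_i = 193/3.
Price P = 381 - 386/3 = 757/3.
Drake's profit: (757/3 - 188)·(193/3) - 3617 = 521.7778.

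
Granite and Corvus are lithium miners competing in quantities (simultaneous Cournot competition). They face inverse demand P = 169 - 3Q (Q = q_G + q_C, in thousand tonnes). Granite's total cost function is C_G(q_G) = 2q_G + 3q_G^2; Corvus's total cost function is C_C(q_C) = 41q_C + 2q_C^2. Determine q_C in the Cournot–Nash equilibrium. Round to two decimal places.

Granite's profit: π_G = (169 - 3Q)q_G - (2q_G + 3q_G²). Setting ∂π_G/∂q_G = 0: 167 - 12q_G - 3(q_C) = 0.
Corvus's first-order condition: 128 - 10q_C - 3(q_G) = 0.
Rearranging gives the reaction functions q_G = (167 - 3q_C)/12 and q_C = (128 - 3q_G)/10.
Substituting one into the other gives q_G = 1286/111 and q_C = 345/37.

9.32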